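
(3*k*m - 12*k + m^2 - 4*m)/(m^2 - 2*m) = (3*k*m - 12*k + m^2 - 4*m)/(m*(m - 2))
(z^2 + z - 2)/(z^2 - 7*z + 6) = (z + 2)/(z - 6)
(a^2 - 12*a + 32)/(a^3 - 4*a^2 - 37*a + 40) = (a - 4)/(a^2 + 4*a - 5)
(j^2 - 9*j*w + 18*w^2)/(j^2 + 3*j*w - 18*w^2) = (j - 6*w)/(j + 6*w)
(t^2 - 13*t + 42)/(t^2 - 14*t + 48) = (t - 7)/(t - 8)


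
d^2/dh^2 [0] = 0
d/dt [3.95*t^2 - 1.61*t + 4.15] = 7.9*t - 1.61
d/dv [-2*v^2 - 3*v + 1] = -4*v - 3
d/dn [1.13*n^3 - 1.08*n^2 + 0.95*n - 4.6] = 3.39*n^2 - 2.16*n + 0.95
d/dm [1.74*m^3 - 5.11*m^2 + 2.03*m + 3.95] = 5.22*m^2 - 10.22*m + 2.03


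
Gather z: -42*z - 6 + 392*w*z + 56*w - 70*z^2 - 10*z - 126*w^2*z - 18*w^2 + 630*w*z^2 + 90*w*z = -18*w^2 + 56*w + z^2*(630*w - 70) + z*(-126*w^2 + 482*w - 52) - 6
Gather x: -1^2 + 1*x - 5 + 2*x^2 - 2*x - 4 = 2*x^2 - x - 10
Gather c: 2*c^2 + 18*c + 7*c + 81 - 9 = 2*c^2 + 25*c + 72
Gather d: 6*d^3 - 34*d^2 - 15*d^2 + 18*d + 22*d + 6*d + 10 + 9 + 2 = 6*d^3 - 49*d^2 + 46*d + 21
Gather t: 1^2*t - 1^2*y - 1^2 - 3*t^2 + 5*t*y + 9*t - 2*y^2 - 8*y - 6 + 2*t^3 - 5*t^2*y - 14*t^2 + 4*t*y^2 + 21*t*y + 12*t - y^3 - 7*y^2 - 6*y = 2*t^3 + t^2*(-5*y - 17) + t*(4*y^2 + 26*y + 22) - y^3 - 9*y^2 - 15*y - 7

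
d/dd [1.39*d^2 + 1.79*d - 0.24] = 2.78*d + 1.79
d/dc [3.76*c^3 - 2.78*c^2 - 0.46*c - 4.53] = 11.28*c^2 - 5.56*c - 0.46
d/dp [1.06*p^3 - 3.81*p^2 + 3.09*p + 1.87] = 3.18*p^2 - 7.62*p + 3.09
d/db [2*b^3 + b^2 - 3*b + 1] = 6*b^2 + 2*b - 3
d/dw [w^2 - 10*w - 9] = 2*w - 10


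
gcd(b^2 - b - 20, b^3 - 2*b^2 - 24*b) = b + 4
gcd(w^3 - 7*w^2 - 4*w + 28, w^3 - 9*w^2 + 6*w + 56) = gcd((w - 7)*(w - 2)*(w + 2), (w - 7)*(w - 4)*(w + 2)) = w^2 - 5*w - 14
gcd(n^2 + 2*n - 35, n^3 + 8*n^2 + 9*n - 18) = 1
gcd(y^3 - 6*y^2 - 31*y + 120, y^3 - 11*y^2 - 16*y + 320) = y^2 - 3*y - 40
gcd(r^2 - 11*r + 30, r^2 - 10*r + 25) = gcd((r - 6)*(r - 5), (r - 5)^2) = r - 5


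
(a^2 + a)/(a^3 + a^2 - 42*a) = (a + 1)/(a^2 + a - 42)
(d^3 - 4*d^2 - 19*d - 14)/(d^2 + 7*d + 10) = (d^2 - 6*d - 7)/(d + 5)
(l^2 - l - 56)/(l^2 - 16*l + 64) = (l + 7)/(l - 8)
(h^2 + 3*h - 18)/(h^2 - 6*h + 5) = (h^2 + 3*h - 18)/(h^2 - 6*h + 5)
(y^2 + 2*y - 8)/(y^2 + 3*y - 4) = (y - 2)/(y - 1)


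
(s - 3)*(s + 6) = s^2 + 3*s - 18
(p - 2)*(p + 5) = p^2 + 3*p - 10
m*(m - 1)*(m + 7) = m^3 + 6*m^2 - 7*m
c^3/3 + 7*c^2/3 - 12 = (c/3 + 1)*(c - 2)*(c + 6)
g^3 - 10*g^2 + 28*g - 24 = (g - 6)*(g - 2)^2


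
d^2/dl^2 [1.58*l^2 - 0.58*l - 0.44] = 3.16000000000000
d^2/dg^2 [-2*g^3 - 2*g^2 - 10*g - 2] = -12*g - 4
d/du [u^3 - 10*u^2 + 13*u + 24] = 3*u^2 - 20*u + 13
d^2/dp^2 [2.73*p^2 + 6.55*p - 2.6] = 5.46000000000000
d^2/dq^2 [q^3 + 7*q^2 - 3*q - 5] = 6*q + 14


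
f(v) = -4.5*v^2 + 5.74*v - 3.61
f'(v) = 5.74 - 9.0*v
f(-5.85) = -191.19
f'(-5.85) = 58.39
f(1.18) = -3.10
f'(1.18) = -4.88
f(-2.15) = -36.75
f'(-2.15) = 25.09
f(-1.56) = -23.52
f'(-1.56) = 19.78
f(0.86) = -2.00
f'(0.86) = -2.00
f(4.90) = -83.53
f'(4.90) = -38.36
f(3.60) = -41.27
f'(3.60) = -26.66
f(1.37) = -4.19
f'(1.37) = -6.59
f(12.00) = -582.73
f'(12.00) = -102.26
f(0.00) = -3.61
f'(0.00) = 5.74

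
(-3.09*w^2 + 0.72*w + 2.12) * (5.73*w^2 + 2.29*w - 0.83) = -17.7057*w^4 - 2.9505*w^3 + 16.3611*w^2 + 4.2572*w - 1.7596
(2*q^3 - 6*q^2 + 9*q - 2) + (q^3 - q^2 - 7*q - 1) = 3*q^3 - 7*q^2 + 2*q - 3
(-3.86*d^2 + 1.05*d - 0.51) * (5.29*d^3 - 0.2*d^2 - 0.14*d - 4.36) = -20.4194*d^5 + 6.3265*d^4 - 2.3675*d^3 + 16.7846*d^2 - 4.5066*d + 2.2236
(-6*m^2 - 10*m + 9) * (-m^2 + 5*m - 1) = 6*m^4 - 20*m^3 - 53*m^2 + 55*m - 9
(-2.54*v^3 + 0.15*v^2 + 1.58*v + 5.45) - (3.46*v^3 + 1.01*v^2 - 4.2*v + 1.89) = -6.0*v^3 - 0.86*v^2 + 5.78*v + 3.56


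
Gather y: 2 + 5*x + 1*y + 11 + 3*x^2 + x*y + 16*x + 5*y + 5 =3*x^2 + 21*x + y*(x + 6) + 18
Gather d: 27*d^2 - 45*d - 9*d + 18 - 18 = 27*d^2 - 54*d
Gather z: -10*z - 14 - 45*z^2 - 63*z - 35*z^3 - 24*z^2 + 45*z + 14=-35*z^3 - 69*z^2 - 28*z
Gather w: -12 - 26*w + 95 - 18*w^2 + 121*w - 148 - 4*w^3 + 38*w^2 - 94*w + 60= -4*w^3 + 20*w^2 + w - 5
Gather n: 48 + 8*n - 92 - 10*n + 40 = -2*n - 4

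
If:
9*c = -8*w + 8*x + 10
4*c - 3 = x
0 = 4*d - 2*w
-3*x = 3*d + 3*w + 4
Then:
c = 206/399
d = -53/399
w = -106/399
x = -373/399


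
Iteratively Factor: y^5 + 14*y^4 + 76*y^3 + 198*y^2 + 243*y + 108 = (y + 3)*(y^4 + 11*y^3 + 43*y^2 + 69*y + 36) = (y + 3)^2*(y^3 + 8*y^2 + 19*y + 12) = (y + 3)^3*(y^2 + 5*y + 4) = (y + 3)^3*(y + 4)*(y + 1)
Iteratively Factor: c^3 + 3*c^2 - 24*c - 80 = (c + 4)*(c^2 - c - 20) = (c - 5)*(c + 4)*(c + 4)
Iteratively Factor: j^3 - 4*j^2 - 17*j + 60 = (j - 5)*(j^2 + j - 12) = (j - 5)*(j + 4)*(j - 3)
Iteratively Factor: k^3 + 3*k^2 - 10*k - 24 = (k - 3)*(k^2 + 6*k + 8) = (k - 3)*(k + 2)*(k + 4)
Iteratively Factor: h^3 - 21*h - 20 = (h - 5)*(h^2 + 5*h + 4) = (h - 5)*(h + 4)*(h + 1)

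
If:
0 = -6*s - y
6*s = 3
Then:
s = 1/2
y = -3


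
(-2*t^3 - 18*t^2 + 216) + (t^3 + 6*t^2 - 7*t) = -t^3 - 12*t^2 - 7*t + 216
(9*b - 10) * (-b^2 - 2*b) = -9*b^3 - 8*b^2 + 20*b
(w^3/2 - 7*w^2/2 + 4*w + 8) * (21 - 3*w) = -3*w^4/2 + 21*w^3 - 171*w^2/2 + 60*w + 168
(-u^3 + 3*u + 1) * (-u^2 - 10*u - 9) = u^5 + 10*u^4 + 6*u^3 - 31*u^2 - 37*u - 9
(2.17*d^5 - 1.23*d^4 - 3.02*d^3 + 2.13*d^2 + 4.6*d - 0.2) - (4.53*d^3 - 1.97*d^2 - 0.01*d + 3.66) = 2.17*d^5 - 1.23*d^4 - 7.55*d^3 + 4.1*d^2 + 4.61*d - 3.86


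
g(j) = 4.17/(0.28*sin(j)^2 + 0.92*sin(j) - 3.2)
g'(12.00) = -0.17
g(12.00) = -1.15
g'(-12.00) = -0.62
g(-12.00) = -1.59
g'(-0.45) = -0.20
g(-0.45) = -1.18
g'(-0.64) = -0.15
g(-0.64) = -1.14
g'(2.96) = 0.46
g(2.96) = -1.38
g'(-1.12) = -0.05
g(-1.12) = -1.10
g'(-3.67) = 0.61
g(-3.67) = -1.56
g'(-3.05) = 0.33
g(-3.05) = -1.27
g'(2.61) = 0.61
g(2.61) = -1.57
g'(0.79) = -0.67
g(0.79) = -1.73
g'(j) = 4.17*(-0.56*sin(j)*cos(j) - 0.92*cos(j))/(0.28*sin(j)^2 + 0.92*sin(j) - 3.2)^2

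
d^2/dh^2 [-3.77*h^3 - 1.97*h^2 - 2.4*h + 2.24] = -22.62*h - 3.94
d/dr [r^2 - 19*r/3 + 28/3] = 2*r - 19/3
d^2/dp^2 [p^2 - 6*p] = 2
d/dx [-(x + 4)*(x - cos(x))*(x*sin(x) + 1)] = -(x + 4)*(x - cos(x))*(x*cos(x) + sin(x)) - (x + 4)*(x*sin(x) + 1)*(sin(x) + 1) - (x - cos(x))*(x*sin(x) + 1)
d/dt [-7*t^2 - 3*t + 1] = -14*t - 3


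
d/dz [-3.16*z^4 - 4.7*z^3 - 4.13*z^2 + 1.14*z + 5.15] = -12.64*z^3 - 14.1*z^2 - 8.26*z + 1.14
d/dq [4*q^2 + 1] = 8*q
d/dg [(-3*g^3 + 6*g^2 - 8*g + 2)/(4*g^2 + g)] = 2*(-6*g^4 - 3*g^3 + 19*g^2 - 8*g - 1)/(g^2*(16*g^2 + 8*g + 1))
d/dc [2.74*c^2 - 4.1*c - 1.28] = 5.48*c - 4.1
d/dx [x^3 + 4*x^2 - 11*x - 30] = 3*x^2 + 8*x - 11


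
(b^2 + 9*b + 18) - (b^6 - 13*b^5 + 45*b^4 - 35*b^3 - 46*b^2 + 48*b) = -b^6 + 13*b^5 - 45*b^4 + 35*b^3 + 47*b^2 - 39*b + 18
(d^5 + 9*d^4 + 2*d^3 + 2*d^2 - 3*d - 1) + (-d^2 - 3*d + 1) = d^5 + 9*d^4 + 2*d^3 + d^2 - 6*d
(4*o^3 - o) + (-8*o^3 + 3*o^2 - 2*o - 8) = -4*o^3 + 3*o^2 - 3*o - 8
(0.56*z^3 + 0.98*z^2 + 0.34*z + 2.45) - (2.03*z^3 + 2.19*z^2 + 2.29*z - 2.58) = -1.47*z^3 - 1.21*z^2 - 1.95*z + 5.03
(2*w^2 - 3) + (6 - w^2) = w^2 + 3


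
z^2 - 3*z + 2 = (z - 2)*(z - 1)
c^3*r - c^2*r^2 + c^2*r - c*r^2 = c*(c - r)*(c*r + r)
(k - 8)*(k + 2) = k^2 - 6*k - 16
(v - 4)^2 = v^2 - 8*v + 16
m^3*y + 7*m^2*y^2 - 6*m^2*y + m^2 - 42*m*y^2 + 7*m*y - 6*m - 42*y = (m - 6)*(m + 7*y)*(m*y + 1)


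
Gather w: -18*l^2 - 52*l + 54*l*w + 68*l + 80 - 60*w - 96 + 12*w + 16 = -18*l^2 + 16*l + w*(54*l - 48)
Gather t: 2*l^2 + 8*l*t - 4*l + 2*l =2*l^2 + 8*l*t - 2*l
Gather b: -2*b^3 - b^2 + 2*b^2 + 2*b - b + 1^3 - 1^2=-2*b^3 + b^2 + b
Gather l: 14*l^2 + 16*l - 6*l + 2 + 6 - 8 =14*l^2 + 10*l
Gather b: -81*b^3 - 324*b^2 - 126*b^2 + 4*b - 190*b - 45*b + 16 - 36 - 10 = -81*b^3 - 450*b^2 - 231*b - 30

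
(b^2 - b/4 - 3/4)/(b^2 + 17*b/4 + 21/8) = 2*(b - 1)/(2*b + 7)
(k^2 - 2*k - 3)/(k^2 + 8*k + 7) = (k - 3)/(k + 7)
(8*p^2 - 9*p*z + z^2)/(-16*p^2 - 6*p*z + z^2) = (-p + z)/(2*p + z)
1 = 1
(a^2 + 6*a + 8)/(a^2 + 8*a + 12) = (a + 4)/(a + 6)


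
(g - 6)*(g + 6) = g^2 - 36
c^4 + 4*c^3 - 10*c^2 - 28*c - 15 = (c - 3)*(c + 1)^2*(c + 5)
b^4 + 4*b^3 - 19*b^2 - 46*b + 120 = (b - 3)*(b - 2)*(b + 4)*(b + 5)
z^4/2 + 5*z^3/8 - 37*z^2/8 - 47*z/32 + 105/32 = (z/2 + 1/2)*(z - 5/2)*(z - 3/4)*(z + 7/2)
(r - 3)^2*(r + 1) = r^3 - 5*r^2 + 3*r + 9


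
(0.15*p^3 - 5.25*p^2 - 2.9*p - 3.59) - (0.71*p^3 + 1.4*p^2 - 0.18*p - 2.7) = -0.56*p^3 - 6.65*p^2 - 2.72*p - 0.89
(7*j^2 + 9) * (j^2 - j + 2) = 7*j^4 - 7*j^3 + 23*j^2 - 9*j + 18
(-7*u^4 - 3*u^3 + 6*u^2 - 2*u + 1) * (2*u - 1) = -14*u^5 + u^4 + 15*u^3 - 10*u^2 + 4*u - 1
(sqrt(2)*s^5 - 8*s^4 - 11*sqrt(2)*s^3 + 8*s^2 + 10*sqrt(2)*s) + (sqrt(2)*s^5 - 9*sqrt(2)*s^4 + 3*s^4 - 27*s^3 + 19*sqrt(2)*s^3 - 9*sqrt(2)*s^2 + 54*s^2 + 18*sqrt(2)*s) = 2*sqrt(2)*s^5 - 9*sqrt(2)*s^4 - 5*s^4 - 27*s^3 + 8*sqrt(2)*s^3 - 9*sqrt(2)*s^2 + 62*s^2 + 28*sqrt(2)*s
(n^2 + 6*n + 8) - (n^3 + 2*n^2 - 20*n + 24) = -n^3 - n^2 + 26*n - 16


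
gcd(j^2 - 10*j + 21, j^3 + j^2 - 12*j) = j - 3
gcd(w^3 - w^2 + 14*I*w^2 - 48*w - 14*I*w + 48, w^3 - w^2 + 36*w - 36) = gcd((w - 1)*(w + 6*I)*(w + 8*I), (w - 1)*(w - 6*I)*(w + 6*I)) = w^2 + w*(-1 + 6*I) - 6*I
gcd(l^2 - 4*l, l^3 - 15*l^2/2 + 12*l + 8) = l - 4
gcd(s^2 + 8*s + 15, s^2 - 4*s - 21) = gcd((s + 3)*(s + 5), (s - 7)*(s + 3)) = s + 3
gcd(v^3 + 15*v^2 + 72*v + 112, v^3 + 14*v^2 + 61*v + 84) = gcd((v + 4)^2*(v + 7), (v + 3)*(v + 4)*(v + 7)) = v^2 + 11*v + 28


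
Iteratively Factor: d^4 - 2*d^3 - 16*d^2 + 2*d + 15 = (d + 1)*(d^3 - 3*d^2 - 13*d + 15) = (d - 5)*(d + 1)*(d^2 + 2*d - 3) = (d - 5)*(d - 1)*(d + 1)*(d + 3)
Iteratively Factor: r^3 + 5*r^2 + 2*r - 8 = (r + 4)*(r^2 + r - 2) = (r - 1)*(r + 4)*(r + 2)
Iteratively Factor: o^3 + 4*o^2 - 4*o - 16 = (o + 4)*(o^2 - 4) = (o + 2)*(o + 4)*(o - 2)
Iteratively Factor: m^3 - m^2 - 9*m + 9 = (m - 1)*(m^2 - 9) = (m - 1)*(m + 3)*(m - 3)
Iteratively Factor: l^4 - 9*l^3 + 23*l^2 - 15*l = (l - 1)*(l^3 - 8*l^2 + 15*l) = (l - 3)*(l - 1)*(l^2 - 5*l) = l*(l - 3)*(l - 1)*(l - 5)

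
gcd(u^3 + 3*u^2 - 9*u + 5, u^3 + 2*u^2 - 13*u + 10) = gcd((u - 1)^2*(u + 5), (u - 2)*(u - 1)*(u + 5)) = u^2 + 4*u - 5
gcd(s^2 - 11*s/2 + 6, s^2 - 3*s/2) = s - 3/2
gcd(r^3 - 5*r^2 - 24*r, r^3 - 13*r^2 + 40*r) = r^2 - 8*r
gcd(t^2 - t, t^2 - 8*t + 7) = t - 1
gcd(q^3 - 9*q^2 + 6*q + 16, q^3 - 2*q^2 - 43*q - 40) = q^2 - 7*q - 8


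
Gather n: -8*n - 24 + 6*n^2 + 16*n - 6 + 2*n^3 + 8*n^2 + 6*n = 2*n^3 + 14*n^2 + 14*n - 30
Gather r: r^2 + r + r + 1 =r^2 + 2*r + 1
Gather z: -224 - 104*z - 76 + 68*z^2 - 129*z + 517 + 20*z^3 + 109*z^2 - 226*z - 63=20*z^3 + 177*z^2 - 459*z + 154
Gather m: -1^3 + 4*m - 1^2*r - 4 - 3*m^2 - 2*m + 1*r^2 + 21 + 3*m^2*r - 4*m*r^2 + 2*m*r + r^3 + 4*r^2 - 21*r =m^2*(3*r - 3) + m*(-4*r^2 + 2*r + 2) + r^3 + 5*r^2 - 22*r + 16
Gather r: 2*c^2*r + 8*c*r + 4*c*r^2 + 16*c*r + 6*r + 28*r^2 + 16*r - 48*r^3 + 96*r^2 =-48*r^3 + r^2*(4*c + 124) + r*(2*c^2 + 24*c + 22)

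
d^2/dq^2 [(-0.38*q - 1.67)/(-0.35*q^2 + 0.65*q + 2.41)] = ((-0.798*q - 0.675)*(-0.35*q^2 + 0.65*q + 2.41) - (0.38*q + 1.67)*(0.7*q - 0.65)*(1.4*q - 1.3))/(-0.35*q^2 + 0.65*q + 2.41)^3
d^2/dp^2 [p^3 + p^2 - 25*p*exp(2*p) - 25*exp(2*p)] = -100*p*exp(2*p) + 6*p - 200*exp(2*p) + 2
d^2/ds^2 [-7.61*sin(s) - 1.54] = 7.61*sin(s)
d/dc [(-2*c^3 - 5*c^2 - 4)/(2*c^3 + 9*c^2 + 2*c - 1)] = 2*(-4*c^4 - 4*c^3 + 10*c^2 + 41*c + 4)/(4*c^6 + 36*c^5 + 89*c^4 + 32*c^3 - 14*c^2 - 4*c + 1)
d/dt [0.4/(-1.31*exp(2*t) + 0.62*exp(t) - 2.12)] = (1.048*exp(t) - 0.248)*exp(t)/(1.31*exp(2*t) - 0.62*exp(t) + 2.12)^2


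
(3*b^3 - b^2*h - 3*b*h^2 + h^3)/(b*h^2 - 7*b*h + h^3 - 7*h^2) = (3*b^2 - 4*b*h + h^2)/(h*(h - 7))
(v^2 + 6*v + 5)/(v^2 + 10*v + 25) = (v + 1)/(v + 5)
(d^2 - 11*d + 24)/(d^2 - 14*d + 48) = (d - 3)/(d - 6)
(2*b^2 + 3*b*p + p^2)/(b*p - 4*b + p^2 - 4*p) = (2*b + p)/(p - 4)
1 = 1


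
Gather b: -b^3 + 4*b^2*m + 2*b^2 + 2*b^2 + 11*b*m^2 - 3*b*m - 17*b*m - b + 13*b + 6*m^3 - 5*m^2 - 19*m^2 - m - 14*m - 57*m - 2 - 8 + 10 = -b^3 + b^2*(4*m + 4) + b*(11*m^2 - 20*m + 12) + 6*m^3 - 24*m^2 - 72*m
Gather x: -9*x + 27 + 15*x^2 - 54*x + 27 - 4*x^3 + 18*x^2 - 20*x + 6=-4*x^3 + 33*x^2 - 83*x + 60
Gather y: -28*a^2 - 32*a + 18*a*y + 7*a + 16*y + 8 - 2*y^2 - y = -28*a^2 - 25*a - 2*y^2 + y*(18*a + 15) + 8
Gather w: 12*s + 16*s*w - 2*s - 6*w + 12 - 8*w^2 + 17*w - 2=10*s - 8*w^2 + w*(16*s + 11) + 10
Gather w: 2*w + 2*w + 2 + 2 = 4*w + 4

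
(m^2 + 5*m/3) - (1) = m^2 + 5*m/3 - 1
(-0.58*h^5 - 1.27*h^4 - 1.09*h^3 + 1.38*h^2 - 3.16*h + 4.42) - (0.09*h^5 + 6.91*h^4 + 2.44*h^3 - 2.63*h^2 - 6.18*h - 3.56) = -0.67*h^5 - 8.18*h^4 - 3.53*h^3 + 4.01*h^2 + 3.02*h + 7.98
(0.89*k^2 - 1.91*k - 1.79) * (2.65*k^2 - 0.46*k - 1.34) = 2.3585*k^4 - 5.4709*k^3 - 5.0575*k^2 + 3.3828*k + 2.3986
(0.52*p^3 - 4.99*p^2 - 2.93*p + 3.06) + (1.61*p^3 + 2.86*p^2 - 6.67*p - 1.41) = 2.13*p^3 - 2.13*p^2 - 9.6*p + 1.65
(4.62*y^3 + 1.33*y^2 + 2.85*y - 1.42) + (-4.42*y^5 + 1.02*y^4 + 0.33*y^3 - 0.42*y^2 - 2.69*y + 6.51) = -4.42*y^5 + 1.02*y^4 + 4.95*y^3 + 0.91*y^2 + 0.16*y + 5.09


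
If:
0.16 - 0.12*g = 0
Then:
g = 1.33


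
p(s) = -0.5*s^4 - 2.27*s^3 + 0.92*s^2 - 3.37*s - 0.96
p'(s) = -2.0*s^3 - 6.81*s^2 + 1.84*s - 3.37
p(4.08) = -292.12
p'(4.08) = -245.06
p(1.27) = -9.71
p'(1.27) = -16.11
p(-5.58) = -43.86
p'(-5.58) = 121.81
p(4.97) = -578.72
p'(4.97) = -407.97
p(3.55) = -182.30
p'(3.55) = -172.14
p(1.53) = -14.83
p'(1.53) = -23.66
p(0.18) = -1.55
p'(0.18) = -3.27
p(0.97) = -5.88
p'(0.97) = -9.82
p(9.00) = -4892.10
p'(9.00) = -1996.42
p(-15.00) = -17394.66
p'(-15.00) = 5186.78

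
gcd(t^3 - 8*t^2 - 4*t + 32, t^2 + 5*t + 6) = t + 2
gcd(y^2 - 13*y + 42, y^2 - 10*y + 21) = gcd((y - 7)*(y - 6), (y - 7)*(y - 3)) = y - 7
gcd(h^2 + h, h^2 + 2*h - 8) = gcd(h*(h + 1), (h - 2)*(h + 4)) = 1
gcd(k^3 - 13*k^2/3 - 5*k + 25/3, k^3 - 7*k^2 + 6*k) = k - 1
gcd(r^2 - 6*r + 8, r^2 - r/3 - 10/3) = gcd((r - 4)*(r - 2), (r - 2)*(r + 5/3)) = r - 2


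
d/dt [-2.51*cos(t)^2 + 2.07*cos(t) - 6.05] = (5.02*cos(t) - 2.07)*sin(t)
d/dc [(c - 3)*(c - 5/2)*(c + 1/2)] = 3*c^2 - 10*c + 19/4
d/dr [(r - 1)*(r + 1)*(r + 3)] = 3*r^2 + 6*r - 1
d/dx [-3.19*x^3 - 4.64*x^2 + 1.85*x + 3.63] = -9.57*x^2 - 9.28*x + 1.85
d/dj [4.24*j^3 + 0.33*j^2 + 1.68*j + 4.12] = 12.72*j^2 + 0.66*j + 1.68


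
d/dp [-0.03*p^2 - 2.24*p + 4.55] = -0.06*p - 2.24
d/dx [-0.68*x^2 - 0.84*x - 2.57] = -1.36*x - 0.84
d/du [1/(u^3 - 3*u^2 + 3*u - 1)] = -3/(u^4 - 4*u^3 + 6*u^2 - 4*u + 1)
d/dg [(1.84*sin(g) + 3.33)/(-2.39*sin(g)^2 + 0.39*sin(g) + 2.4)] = (4.3976*sin(g)^2 + 15.9174*sin(g) + 3.1173)*cos(g)/(5.7121*sin(g)^4 - 1.8642*sin(g)^3 - 11.3199*sin(g)^2 + 1.872*sin(g) + 5.76)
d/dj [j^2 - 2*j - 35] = 2*j - 2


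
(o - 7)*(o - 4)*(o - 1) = o^3 - 12*o^2 + 39*o - 28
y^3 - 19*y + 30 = (y - 3)*(y - 2)*(y + 5)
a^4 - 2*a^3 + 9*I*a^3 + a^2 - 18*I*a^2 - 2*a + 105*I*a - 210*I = (a - 2)*(a - 3*I)*(a + 5*I)*(a + 7*I)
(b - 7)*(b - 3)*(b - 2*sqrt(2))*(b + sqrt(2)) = b^4 - 10*b^3 - sqrt(2)*b^3 + 10*sqrt(2)*b^2 + 17*b^2 - 21*sqrt(2)*b + 40*b - 84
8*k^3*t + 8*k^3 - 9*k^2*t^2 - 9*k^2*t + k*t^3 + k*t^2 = (-8*k + t)*(-k + t)*(k*t + k)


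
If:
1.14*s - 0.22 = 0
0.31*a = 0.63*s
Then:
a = 0.39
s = 0.19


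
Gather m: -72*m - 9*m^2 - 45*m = -9*m^2 - 117*m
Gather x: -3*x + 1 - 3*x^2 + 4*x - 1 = -3*x^2 + x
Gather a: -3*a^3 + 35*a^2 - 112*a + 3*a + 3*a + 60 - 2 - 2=-3*a^3 + 35*a^2 - 106*a + 56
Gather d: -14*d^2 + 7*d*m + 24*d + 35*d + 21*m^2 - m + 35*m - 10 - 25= -14*d^2 + d*(7*m + 59) + 21*m^2 + 34*m - 35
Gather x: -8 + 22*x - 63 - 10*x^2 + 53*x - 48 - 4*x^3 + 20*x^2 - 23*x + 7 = -4*x^3 + 10*x^2 + 52*x - 112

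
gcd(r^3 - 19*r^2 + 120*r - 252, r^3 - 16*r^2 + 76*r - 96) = r - 6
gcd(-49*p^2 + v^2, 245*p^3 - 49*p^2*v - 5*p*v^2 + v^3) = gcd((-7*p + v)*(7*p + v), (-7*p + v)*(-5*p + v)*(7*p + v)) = 49*p^2 - v^2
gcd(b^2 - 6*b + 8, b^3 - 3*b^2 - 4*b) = b - 4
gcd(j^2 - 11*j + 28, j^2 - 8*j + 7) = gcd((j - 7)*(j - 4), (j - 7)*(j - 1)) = j - 7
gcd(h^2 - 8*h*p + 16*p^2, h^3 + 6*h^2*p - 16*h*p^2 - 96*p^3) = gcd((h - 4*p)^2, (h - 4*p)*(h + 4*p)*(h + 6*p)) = -h + 4*p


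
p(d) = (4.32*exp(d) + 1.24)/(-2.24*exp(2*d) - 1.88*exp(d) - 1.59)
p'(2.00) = 0.22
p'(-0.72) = 0.02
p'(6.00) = 0.00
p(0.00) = -0.97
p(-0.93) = -1.10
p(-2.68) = -0.89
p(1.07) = -0.53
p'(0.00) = 0.33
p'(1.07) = 0.40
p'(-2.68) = -0.09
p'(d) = (4.32*exp(d) + 1.24)*(4.48*exp(2*d) + 1.88*exp(d))/(-2.24*exp(2*d) - 1.88*exp(d) - 1.59)^2 + 4.32*exp(d)/(-2.24*exp(2*d) - 1.88*exp(d) - 1.59)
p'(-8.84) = -0.00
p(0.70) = -0.69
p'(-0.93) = -0.05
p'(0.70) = 0.44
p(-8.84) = -0.78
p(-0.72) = -1.10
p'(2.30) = 0.17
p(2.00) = -0.24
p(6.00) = 0.00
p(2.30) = -0.18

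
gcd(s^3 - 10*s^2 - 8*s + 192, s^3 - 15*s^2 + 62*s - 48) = s^2 - 14*s + 48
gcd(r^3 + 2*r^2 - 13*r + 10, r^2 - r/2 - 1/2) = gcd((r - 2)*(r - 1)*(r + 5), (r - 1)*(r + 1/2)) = r - 1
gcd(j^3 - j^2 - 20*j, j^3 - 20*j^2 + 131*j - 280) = j - 5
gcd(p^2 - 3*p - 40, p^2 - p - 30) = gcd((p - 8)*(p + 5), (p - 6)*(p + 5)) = p + 5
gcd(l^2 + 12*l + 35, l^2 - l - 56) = l + 7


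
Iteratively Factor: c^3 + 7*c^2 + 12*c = (c + 4)*(c^2 + 3*c) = (c + 3)*(c + 4)*(c)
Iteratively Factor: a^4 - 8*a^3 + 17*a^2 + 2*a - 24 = (a + 1)*(a^3 - 9*a^2 + 26*a - 24) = (a - 2)*(a + 1)*(a^2 - 7*a + 12) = (a - 3)*(a - 2)*(a + 1)*(a - 4)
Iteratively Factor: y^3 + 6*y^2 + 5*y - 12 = (y + 4)*(y^2 + 2*y - 3) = (y - 1)*(y + 4)*(y + 3)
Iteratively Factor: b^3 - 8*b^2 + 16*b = (b - 4)*(b^2 - 4*b) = b*(b - 4)*(b - 4)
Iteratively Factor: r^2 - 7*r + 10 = (r - 2)*(r - 5)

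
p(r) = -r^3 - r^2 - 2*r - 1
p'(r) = -3*r^2 - 2*r - 2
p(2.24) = -21.74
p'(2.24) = -21.53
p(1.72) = -12.49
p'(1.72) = -14.32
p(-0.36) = -0.36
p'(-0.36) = -1.67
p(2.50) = -27.88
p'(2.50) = -25.75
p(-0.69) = 0.23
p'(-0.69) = -2.05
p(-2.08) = 7.83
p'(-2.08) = -10.82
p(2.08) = -18.49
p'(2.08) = -19.14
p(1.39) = -8.40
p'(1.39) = -10.58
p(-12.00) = 1607.00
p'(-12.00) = -410.00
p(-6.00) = 191.00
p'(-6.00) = -98.00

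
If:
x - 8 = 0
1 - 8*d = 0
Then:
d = 1/8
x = 8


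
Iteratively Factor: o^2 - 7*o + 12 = (o - 3)*(o - 4)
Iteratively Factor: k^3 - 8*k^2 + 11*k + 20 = (k - 4)*(k^2 - 4*k - 5) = (k - 5)*(k - 4)*(k + 1)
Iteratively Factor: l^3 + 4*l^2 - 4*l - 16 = (l + 4)*(l^2 - 4) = (l - 2)*(l + 4)*(l + 2)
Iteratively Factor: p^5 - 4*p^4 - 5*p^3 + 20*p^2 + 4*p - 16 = (p - 4)*(p^4 - 5*p^2 + 4) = (p - 4)*(p - 2)*(p^3 + 2*p^2 - p - 2) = (p - 4)*(p - 2)*(p + 2)*(p^2 - 1) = (p - 4)*(p - 2)*(p + 1)*(p + 2)*(p - 1)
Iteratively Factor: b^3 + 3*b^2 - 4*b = (b - 1)*(b^2 + 4*b) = (b - 1)*(b + 4)*(b)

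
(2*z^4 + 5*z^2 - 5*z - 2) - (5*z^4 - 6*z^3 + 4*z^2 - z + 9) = -3*z^4 + 6*z^3 + z^2 - 4*z - 11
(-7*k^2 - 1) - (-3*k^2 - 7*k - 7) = -4*k^2 + 7*k + 6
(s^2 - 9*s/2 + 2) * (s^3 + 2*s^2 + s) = s^5 - 5*s^4/2 - 6*s^3 - s^2/2 + 2*s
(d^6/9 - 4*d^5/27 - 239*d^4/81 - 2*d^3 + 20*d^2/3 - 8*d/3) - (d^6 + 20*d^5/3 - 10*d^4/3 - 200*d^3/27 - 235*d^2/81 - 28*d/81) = -8*d^6/9 - 184*d^5/27 + 31*d^4/81 + 146*d^3/27 + 775*d^2/81 - 188*d/81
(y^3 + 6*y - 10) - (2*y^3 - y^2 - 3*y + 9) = -y^3 + y^2 + 9*y - 19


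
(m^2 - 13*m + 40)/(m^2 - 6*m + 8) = (m^2 - 13*m + 40)/(m^2 - 6*m + 8)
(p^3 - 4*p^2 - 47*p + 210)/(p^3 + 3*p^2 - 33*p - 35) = (p - 6)/(p + 1)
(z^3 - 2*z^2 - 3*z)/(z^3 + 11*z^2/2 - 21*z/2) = 2*(z^2 - 2*z - 3)/(2*z^2 + 11*z - 21)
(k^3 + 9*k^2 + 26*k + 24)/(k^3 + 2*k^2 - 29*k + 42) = (k^3 + 9*k^2 + 26*k + 24)/(k^3 + 2*k^2 - 29*k + 42)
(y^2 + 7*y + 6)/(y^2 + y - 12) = (y^2 + 7*y + 6)/(y^2 + y - 12)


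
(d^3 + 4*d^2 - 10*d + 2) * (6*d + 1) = 6*d^4 + 25*d^3 - 56*d^2 + 2*d + 2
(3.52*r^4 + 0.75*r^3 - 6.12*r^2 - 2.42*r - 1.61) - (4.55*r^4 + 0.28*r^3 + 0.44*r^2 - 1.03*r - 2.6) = -1.03*r^4 + 0.47*r^3 - 6.56*r^2 - 1.39*r + 0.99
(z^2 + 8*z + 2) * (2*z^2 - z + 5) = 2*z^4 + 15*z^3 + z^2 + 38*z + 10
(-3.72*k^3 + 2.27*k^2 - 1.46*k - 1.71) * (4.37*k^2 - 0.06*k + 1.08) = -16.2564*k^5 + 10.1431*k^4 - 10.534*k^3 - 4.9335*k^2 - 1.4742*k - 1.8468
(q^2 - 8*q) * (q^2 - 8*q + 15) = q^4 - 16*q^3 + 79*q^2 - 120*q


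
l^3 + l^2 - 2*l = l*(l - 1)*(l + 2)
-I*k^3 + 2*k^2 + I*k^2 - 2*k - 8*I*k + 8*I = (k - 2*I)*(k + 4*I)*(-I*k + I)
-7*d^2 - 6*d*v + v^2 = (-7*d + v)*(d + v)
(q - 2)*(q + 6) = q^2 + 4*q - 12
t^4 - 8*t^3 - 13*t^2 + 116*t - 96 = (t - 8)*(t - 3)*(t - 1)*(t + 4)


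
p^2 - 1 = (p - 1)*(p + 1)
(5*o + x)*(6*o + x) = 30*o^2 + 11*o*x + x^2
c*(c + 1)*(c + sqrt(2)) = c^3 + c^2 + sqrt(2)*c^2 + sqrt(2)*c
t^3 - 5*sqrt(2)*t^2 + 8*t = t*(t - 4*sqrt(2))*(t - sqrt(2))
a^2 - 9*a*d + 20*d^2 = (a - 5*d)*(a - 4*d)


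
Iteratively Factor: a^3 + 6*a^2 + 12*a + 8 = (a + 2)*(a^2 + 4*a + 4) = (a + 2)^2*(a + 2)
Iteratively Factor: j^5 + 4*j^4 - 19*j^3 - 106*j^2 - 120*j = (j + 4)*(j^4 - 19*j^2 - 30*j) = j*(j + 4)*(j^3 - 19*j - 30) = j*(j + 2)*(j + 4)*(j^2 - 2*j - 15) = j*(j + 2)*(j + 3)*(j + 4)*(j - 5)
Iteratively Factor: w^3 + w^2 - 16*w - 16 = (w - 4)*(w^2 + 5*w + 4) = (w - 4)*(w + 1)*(w + 4)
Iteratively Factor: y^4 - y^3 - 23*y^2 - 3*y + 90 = (y + 3)*(y^3 - 4*y^2 - 11*y + 30) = (y + 3)^2*(y^2 - 7*y + 10) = (y - 2)*(y + 3)^2*(y - 5)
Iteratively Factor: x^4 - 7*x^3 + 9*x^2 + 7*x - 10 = (x - 2)*(x^3 - 5*x^2 - x + 5) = (x - 5)*(x - 2)*(x^2 - 1) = (x - 5)*(x - 2)*(x - 1)*(x + 1)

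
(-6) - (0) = -6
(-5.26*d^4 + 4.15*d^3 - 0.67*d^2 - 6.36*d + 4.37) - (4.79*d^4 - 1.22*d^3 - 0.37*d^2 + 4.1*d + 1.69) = -10.05*d^4 + 5.37*d^3 - 0.3*d^2 - 10.46*d + 2.68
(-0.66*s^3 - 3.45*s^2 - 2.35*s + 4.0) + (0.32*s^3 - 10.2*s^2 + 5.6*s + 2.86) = -0.34*s^3 - 13.65*s^2 + 3.25*s + 6.86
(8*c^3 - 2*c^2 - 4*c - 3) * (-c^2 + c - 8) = -8*c^5 + 10*c^4 - 62*c^3 + 15*c^2 + 29*c + 24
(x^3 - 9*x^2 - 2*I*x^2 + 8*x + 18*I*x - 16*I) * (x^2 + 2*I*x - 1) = x^5 - 9*x^4 + 11*x^3 - 27*x^2 + 2*I*x^2 + 24*x - 18*I*x + 16*I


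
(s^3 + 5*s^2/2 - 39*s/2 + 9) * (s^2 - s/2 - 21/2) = s^5 + 2*s^4 - 125*s^3/4 - 15*s^2/2 + 801*s/4 - 189/2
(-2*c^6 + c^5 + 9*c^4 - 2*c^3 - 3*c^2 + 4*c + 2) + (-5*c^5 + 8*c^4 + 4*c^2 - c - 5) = -2*c^6 - 4*c^5 + 17*c^4 - 2*c^3 + c^2 + 3*c - 3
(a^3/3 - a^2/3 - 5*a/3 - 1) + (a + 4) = a^3/3 - a^2/3 - 2*a/3 + 3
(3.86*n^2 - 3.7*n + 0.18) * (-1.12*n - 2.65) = -4.3232*n^3 - 6.085*n^2 + 9.6034*n - 0.477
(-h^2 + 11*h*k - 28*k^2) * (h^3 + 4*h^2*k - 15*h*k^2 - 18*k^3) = -h^5 + 7*h^4*k + 31*h^3*k^2 - 259*h^2*k^3 + 222*h*k^4 + 504*k^5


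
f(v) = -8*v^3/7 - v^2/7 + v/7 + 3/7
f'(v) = -24*v^2/7 - 2*v/7 + 1/7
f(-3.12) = 33.30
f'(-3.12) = -32.34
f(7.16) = -425.37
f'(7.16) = -177.67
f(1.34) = -2.39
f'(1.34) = -6.40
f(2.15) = -11.28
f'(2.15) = -16.32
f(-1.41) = 3.15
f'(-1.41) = -6.27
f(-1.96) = 8.20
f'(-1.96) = -12.47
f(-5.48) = 183.43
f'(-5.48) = -101.25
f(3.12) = -35.23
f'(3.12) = -34.12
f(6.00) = -250.71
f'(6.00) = -125.00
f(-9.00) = 820.71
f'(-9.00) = -275.00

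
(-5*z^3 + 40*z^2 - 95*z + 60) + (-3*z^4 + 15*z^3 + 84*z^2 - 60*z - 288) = -3*z^4 + 10*z^3 + 124*z^2 - 155*z - 228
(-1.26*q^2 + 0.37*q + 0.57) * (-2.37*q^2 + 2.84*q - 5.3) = 2.9862*q^4 - 4.4553*q^3 + 6.3779*q^2 - 0.3422*q - 3.021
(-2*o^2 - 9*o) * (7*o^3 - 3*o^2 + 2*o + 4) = -14*o^5 - 57*o^4 + 23*o^3 - 26*o^2 - 36*o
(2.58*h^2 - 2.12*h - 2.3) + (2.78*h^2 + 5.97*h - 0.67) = 5.36*h^2 + 3.85*h - 2.97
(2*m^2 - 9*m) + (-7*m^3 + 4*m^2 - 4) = -7*m^3 + 6*m^2 - 9*m - 4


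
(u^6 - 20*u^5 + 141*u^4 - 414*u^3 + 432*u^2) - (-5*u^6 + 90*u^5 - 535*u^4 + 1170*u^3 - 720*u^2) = 6*u^6 - 110*u^5 + 676*u^4 - 1584*u^3 + 1152*u^2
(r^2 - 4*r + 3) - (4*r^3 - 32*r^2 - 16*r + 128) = -4*r^3 + 33*r^2 + 12*r - 125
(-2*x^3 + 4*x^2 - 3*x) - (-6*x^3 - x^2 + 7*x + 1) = 4*x^3 + 5*x^2 - 10*x - 1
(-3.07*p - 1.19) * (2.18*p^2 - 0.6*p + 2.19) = -6.6926*p^3 - 0.7522*p^2 - 6.0093*p - 2.6061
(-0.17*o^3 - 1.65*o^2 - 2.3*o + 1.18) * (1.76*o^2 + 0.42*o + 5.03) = -0.2992*o^5 - 2.9754*o^4 - 5.5961*o^3 - 7.1887*o^2 - 11.0734*o + 5.9354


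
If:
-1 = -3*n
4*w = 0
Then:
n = 1/3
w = 0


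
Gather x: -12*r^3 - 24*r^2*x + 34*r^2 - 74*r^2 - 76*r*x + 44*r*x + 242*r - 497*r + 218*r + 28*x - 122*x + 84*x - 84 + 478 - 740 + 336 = -12*r^3 - 40*r^2 - 37*r + x*(-24*r^2 - 32*r - 10) - 10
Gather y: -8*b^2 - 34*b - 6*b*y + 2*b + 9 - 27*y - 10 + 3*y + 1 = -8*b^2 - 32*b + y*(-6*b - 24)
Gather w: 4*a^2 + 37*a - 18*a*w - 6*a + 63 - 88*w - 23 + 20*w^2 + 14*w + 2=4*a^2 + 31*a + 20*w^2 + w*(-18*a - 74) + 42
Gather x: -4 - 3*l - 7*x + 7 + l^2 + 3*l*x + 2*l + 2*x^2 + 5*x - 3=l^2 - l + 2*x^2 + x*(3*l - 2)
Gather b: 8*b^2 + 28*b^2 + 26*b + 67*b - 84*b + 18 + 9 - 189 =36*b^2 + 9*b - 162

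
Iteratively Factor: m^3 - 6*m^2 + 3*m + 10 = (m + 1)*(m^2 - 7*m + 10) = (m - 2)*(m + 1)*(m - 5)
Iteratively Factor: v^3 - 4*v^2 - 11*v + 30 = (v + 3)*(v^2 - 7*v + 10) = (v - 5)*(v + 3)*(v - 2)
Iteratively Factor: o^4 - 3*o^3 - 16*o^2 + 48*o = (o - 4)*(o^3 + o^2 - 12*o) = (o - 4)*(o - 3)*(o^2 + 4*o) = (o - 4)*(o - 3)*(o + 4)*(o)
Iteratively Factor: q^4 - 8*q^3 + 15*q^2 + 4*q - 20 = (q - 2)*(q^3 - 6*q^2 + 3*q + 10) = (q - 5)*(q - 2)*(q^2 - q - 2) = (q - 5)*(q - 2)^2*(q + 1)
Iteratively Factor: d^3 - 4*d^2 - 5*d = (d - 5)*(d^2 + d) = d*(d - 5)*(d + 1)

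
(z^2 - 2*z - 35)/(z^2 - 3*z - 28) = (z + 5)/(z + 4)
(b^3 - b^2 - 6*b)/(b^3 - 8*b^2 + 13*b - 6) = b*(b^2 - b - 6)/(b^3 - 8*b^2 + 13*b - 6)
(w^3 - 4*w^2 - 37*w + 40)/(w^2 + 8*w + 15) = (w^2 - 9*w + 8)/(w + 3)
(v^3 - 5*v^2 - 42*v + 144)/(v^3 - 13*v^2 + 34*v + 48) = (v^2 + 3*v - 18)/(v^2 - 5*v - 6)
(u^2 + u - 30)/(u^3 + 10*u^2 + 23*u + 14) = (u^2 + u - 30)/(u^3 + 10*u^2 + 23*u + 14)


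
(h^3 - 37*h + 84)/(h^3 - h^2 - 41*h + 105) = (h - 4)/(h - 5)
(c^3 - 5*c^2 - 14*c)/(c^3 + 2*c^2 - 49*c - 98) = c/(c + 7)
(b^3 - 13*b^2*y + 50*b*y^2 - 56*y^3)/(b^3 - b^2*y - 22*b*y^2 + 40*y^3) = (b - 7*y)/(b + 5*y)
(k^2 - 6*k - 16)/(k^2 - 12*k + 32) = (k + 2)/(k - 4)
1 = 1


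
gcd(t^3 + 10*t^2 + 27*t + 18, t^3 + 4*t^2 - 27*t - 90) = t^2 + 9*t + 18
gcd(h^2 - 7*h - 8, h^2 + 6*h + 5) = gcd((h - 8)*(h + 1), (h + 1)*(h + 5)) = h + 1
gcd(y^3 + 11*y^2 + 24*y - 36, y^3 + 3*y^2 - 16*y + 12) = y^2 + 5*y - 6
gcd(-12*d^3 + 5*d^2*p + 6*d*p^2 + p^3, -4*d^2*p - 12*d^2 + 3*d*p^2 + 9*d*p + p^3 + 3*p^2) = -4*d^2 + 3*d*p + p^2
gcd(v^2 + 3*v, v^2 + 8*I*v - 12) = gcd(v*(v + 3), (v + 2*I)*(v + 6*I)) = 1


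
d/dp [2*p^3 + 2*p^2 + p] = 6*p^2 + 4*p + 1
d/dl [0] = 0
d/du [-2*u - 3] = -2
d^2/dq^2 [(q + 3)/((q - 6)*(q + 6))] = 2*(q^3 + 9*q^2 + 108*q + 108)/(q^6 - 108*q^4 + 3888*q^2 - 46656)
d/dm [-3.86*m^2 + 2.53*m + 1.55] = 2.53 - 7.72*m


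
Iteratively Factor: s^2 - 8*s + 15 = (s - 3)*(s - 5)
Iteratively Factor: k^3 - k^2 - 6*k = (k)*(k^2 - k - 6) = k*(k - 3)*(k + 2)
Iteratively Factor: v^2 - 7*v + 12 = (v - 4)*(v - 3)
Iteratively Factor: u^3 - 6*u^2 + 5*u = (u - 5)*(u^2 - u) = u*(u - 5)*(u - 1)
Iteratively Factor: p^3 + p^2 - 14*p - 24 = (p + 2)*(p^2 - p - 12) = (p - 4)*(p + 2)*(p + 3)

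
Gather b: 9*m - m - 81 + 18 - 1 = 8*m - 64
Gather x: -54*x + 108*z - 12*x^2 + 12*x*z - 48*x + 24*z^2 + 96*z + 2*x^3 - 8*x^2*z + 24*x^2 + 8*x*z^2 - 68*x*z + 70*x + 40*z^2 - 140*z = 2*x^3 + x^2*(12 - 8*z) + x*(8*z^2 - 56*z - 32) + 64*z^2 + 64*z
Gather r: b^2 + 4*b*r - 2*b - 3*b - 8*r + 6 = b^2 - 5*b + r*(4*b - 8) + 6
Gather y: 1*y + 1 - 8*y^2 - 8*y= -8*y^2 - 7*y + 1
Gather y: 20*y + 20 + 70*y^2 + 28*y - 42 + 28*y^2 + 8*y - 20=98*y^2 + 56*y - 42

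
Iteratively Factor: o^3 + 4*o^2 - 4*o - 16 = (o + 2)*(o^2 + 2*o - 8) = (o - 2)*(o + 2)*(o + 4)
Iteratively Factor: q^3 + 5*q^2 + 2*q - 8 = (q + 2)*(q^2 + 3*q - 4) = (q + 2)*(q + 4)*(q - 1)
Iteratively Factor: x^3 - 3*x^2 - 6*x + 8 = (x - 1)*(x^2 - 2*x - 8) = (x - 1)*(x + 2)*(x - 4)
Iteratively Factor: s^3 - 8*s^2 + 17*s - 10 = (s - 5)*(s^2 - 3*s + 2) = (s - 5)*(s - 2)*(s - 1)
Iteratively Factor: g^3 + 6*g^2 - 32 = (g + 4)*(g^2 + 2*g - 8) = (g + 4)^2*(g - 2)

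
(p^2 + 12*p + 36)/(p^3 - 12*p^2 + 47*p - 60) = (p^2 + 12*p + 36)/(p^3 - 12*p^2 + 47*p - 60)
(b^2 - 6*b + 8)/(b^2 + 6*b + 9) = (b^2 - 6*b + 8)/(b^2 + 6*b + 9)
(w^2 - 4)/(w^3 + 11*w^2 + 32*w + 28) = (w - 2)/(w^2 + 9*w + 14)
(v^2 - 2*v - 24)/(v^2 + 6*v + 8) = (v - 6)/(v + 2)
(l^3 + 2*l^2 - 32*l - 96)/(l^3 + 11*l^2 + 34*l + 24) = (l^2 - 2*l - 24)/(l^2 + 7*l + 6)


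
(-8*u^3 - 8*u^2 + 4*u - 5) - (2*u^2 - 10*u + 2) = -8*u^3 - 10*u^2 + 14*u - 7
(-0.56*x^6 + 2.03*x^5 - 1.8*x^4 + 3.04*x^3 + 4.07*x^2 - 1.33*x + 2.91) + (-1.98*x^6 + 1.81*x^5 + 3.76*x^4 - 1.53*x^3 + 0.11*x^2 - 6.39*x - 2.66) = -2.54*x^6 + 3.84*x^5 + 1.96*x^4 + 1.51*x^3 + 4.18*x^2 - 7.72*x + 0.25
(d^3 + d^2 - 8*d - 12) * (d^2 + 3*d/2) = d^5 + 5*d^4/2 - 13*d^3/2 - 24*d^2 - 18*d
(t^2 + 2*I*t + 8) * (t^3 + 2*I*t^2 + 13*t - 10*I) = t^5 + 4*I*t^4 + 17*t^3 + 32*I*t^2 + 124*t - 80*I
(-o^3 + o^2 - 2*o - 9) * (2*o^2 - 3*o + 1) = -2*o^5 + 5*o^4 - 8*o^3 - 11*o^2 + 25*o - 9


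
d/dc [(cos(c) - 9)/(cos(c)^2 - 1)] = (cos(c)^2 - 18*cos(c) + 1)/sin(c)^3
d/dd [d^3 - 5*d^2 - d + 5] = 3*d^2 - 10*d - 1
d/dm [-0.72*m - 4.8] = -0.720000000000000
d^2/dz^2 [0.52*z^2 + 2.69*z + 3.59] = 1.04000000000000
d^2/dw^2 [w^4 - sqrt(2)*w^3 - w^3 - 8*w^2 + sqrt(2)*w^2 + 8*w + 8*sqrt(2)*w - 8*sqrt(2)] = 12*w^2 - 6*sqrt(2)*w - 6*w - 16 + 2*sqrt(2)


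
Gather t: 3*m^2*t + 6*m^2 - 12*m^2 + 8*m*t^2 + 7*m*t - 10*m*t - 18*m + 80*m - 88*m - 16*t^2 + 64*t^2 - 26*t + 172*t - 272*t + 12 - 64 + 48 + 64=-6*m^2 - 26*m + t^2*(8*m + 48) + t*(3*m^2 - 3*m - 126) + 60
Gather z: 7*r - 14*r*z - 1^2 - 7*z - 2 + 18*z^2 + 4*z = 7*r + 18*z^2 + z*(-14*r - 3) - 3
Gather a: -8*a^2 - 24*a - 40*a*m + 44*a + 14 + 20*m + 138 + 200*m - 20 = -8*a^2 + a*(20 - 40*m) + 220*m + 132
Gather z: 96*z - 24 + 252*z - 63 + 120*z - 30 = 468*z - 117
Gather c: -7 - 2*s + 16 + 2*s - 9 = 0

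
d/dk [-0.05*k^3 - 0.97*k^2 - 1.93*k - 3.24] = -0.15*k^2 - 1.94*k - 1.93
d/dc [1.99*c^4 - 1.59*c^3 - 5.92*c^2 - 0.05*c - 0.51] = 7.96*c^3 - 4.77*c^2 - 11.84*c - 0.05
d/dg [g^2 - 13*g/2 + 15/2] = 2*g - 13/2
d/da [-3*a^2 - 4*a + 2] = -6*a - 4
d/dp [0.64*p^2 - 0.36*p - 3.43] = 1.28*p - 0.36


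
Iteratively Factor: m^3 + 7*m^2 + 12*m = (m + 4)*(m^2 + 3*m) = m*(m + 4)*(m + 3)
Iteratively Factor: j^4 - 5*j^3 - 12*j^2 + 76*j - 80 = (j - 5)*(j^3 - 12*j + 16) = (j - 5)*(j + 4)*(j^2 - 4*j + 4) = (j - 5)*(j - 2)*(j + 4)*(j - 2)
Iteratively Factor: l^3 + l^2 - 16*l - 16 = (l + 1)*(l^2 - 16) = (l - 4)*(l + 1)*(l + 4)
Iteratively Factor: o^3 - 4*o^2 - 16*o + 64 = (o - 4)*(o^2 - 16) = (o - 4)^2*(o + 4)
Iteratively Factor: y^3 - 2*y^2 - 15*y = (y - 5)*(y^2 + 3*y) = y*(y - 5)*(y + 3)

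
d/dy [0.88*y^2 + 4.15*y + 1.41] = 1.76*y + 4.15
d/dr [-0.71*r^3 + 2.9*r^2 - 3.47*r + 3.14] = -2.13*r^2 + 5.8*r - 3.47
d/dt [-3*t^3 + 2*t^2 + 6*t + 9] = -9*t^2 + 4*t + 6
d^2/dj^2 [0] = 0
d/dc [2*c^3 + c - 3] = 6*c^2 + 1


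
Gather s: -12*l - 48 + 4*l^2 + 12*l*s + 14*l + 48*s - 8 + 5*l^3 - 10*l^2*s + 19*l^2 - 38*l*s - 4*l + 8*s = 5*l^3 + 23*l^2 - 2*l + s*(-10*l^2 - 26*l + 56) - 56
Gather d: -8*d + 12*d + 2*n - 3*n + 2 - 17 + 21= 4*d - n + 6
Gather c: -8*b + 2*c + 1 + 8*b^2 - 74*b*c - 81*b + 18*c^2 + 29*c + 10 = 8*b^2 - 89*b + 18*c^2 + c*(31 - 74*b) + 11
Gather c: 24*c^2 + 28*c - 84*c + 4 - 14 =24*c^2 - 56*c - 10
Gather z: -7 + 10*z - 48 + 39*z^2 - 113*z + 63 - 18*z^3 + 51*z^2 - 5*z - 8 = -18*z^3 + 90*z^2 - 108*z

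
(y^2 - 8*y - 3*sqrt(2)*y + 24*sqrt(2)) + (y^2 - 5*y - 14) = 2*y^2 - 13*y - 3*sqrt(2)*y - 14 + 24*sqrt(2)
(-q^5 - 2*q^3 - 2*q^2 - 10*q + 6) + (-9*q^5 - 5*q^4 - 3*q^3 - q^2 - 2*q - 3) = -10*q^5 - 5*q^4 - 5*q^3 - 3*q^2 - 12*q + 3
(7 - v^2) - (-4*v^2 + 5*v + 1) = 3*v^2 - 5*v + 6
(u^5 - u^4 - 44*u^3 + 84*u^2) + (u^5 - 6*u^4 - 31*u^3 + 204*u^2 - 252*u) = 2*u^5 - 7*u^4 - 75*u^3 + 288*u^2 - 252*u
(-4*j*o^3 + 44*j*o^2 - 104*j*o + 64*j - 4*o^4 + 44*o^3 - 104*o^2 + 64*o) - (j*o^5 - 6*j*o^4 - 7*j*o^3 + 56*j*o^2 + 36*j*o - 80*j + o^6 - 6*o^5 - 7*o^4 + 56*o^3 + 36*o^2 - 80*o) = -j*o^5 + 6*j*o^4 + 3*j*o^3 - 12*j*o^2 - 140*j*o + 144*j - o^6 + 6*o^5 + 3*o^4 - 12*o^3 - 140*o^2 + 144*o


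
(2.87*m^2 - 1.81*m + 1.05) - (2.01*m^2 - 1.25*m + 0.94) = 0.86*m^2 - 0.56*m + 0.11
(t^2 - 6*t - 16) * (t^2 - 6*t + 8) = t^4 - 12*t^3 + 28*t^2 + 48*t - 128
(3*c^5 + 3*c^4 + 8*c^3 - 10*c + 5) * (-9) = -27*c^5 - 27*c^4 - 72*c^3 + 90*c - 45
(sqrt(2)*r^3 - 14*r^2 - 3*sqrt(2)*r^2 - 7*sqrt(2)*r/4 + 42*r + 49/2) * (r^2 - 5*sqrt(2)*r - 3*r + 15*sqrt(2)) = sqrt(2)*r^5 - 24*r^4 - 6*sqrt(2)*r^4 + 309*sqrt(2)*r^3/4 + 144*r^3 - 1659*sqrt(2)*r^2/4 - 174*r^2 - 126*r + 1015*sqrt(2)*r/2 + 735*sqrt(2)/2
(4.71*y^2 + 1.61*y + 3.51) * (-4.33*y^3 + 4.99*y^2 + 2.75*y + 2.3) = -20.3943*y^5 + 16.5316*y^4 + 5.7881*y^3 + 32.7754*y^2 + 13.3555*y + 8.073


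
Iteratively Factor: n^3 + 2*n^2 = (n)*(n^2 + 2*n) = n*(n + 2)*(n)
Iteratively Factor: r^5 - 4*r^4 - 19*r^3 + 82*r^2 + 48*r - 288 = (r + 4)*(r^4 - 8*r^3 + 13*r^2 + 30*r - 72) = (r + 2)*(r + 4)*(r^3 - 10*r^2 + 33*r - 36) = (r - 3)*(r + 2)*(r + 4)*(r^2 - 7*r + 12) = (r - 3)^2*(r + 2)*(r + 4)*(r - 4)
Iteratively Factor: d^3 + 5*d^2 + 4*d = (d + 4)*(d^2 + d) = d*(d + 4)*(d + 1)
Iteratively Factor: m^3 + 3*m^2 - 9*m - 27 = (m + 3)*(m^2 - 9) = (m + 3)^2*(m - 3)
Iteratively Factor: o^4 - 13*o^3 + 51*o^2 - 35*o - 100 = (o + 1)*(o^3 - 14*o^2 + 65*o - 100) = (o - 5)*(o + 1)*(o^2 - 9*o + 20) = (o - 5)^2*(o + 1)*(o - 4)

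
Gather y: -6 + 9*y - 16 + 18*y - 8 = 27*y - 30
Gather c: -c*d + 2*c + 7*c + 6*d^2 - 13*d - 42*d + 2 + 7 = c*(9 - d) + 6*d^2 - 55*d + 9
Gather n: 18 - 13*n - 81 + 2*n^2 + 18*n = 2*n^2 + 5*n - 63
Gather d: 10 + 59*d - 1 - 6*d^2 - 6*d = -6*d^2 + 53*d + 9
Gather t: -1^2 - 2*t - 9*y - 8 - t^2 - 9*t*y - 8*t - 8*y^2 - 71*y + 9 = -t^2 + t*(-9*y - 10) - 8*y^2 - 80*y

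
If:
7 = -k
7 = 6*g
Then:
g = 7/6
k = -7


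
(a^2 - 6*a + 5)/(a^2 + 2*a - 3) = (a - 5)/(a + 3)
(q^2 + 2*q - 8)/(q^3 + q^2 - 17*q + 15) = (q^2 + 2*q - 8)/(q^3 + q^2 - 17*q + 15)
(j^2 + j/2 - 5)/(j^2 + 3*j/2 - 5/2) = (j - 2)/(j - 1)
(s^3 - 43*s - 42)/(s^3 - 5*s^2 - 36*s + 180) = (s^2 - 6*s - 7)/(s^2 - 11*s + 30)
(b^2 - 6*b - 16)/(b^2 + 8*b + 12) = (b - 8)/(b + 6)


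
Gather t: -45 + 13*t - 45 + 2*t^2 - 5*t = 2*t^2 + 8*t - 90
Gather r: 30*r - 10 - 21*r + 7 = 9*r - 3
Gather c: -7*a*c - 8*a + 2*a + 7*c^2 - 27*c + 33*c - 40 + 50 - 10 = -6*a + 7*c^2 + c*(6 - 7*a)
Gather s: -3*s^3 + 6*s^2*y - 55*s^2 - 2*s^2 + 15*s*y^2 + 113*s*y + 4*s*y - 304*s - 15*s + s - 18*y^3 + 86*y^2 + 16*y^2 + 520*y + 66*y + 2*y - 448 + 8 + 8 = -3*s^3 + s^2*(6*y - 57) + s*(15*y^2 + 117*y - 318) - 18*y^3 + 102*y^2 + 588*y - 432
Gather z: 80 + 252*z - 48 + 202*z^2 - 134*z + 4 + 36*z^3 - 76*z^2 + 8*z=36*z^3 + 126*z^2 + 126*z + 36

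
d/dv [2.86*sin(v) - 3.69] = 2.86*cos(v)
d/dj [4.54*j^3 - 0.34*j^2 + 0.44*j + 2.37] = 13.62*j^2 - 0.68*j + 0.44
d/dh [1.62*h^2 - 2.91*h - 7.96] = 3.24*h - 2.91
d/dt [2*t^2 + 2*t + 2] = 4*t + 2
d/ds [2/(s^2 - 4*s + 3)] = 4*(2 - s)/(s^2 - 4*s + 3)^2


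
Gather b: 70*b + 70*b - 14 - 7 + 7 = 140*b - 14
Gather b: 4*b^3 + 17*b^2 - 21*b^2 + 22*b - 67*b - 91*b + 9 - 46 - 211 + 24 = 4*b^3 - 4*b^2 - 136*b - 224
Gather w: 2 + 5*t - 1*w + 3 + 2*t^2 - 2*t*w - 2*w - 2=2*t^2 + 5*t + w*(-2*t - 3) + 3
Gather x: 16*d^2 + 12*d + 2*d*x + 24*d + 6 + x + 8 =16*d^2 + 36*d + x*(2*d + 1) + 14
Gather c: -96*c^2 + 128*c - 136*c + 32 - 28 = -96*c^2 - 8*c + 4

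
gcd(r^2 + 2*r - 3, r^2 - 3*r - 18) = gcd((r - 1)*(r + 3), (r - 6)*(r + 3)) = r + 3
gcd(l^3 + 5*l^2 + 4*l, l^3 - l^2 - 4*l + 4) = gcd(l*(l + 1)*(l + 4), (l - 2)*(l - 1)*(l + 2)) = 1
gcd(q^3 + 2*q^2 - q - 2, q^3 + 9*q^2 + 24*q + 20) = q + 2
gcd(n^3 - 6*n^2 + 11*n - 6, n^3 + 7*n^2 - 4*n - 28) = n - 2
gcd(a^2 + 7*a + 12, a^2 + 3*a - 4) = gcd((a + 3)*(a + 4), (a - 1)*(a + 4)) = a + 4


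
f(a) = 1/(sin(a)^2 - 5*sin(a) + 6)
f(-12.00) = 0.28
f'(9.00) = -0.23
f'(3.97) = -0.04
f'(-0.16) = 0.11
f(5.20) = 0.09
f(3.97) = 0.10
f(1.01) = 0.40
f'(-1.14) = 0.02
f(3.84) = 0.10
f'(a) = (-2*sin(a)*cos(a) + 5*cos(a))/(sin(a)^2 - 5*sin(a) + 6)^2 = (5 - 2*sin(a))*cos(a)/(sin(a)^2 - 5*sin(a) + 6)^2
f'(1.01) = 0.29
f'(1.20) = 0.23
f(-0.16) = 0.15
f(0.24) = 0.21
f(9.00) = 0.24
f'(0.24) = 0.19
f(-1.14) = 0.09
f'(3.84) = -0.05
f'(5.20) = 0.03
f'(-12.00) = 0.25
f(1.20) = 0.45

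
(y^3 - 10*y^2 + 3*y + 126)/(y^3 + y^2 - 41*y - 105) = (y - 6)/(y + 5)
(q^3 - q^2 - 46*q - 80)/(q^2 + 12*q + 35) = (q^2 - 6*q - 16)/(q + 7)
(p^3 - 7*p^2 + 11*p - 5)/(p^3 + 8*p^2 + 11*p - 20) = (p^2 - 6*p + 5)/(p^2 + 9*p + 20)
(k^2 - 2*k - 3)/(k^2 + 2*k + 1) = (k - 3)/(k + 1)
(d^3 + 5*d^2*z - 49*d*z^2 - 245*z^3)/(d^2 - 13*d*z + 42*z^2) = (-d^2 - 12*d*z - 35*z^2)/(-d + 6*z)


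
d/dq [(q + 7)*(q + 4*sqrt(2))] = 2*q + 4*sqrt(2) + 7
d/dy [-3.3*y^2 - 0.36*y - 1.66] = -6.6*y - 0.36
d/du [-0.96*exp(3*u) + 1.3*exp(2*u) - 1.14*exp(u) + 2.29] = (-2.88*exp(2*u) + 2.6*exp(u) - 1.14)*exp(u)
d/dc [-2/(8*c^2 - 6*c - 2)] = (8*c - 3)/(-4*c^2 + 3*c + 1)^2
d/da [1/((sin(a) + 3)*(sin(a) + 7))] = -2*(sin(a) + 5)*cos(a)/((sin(a) + 3)^2*(sin(a) + 7)^2)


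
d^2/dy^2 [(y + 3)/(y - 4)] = 14/(y - 4)^3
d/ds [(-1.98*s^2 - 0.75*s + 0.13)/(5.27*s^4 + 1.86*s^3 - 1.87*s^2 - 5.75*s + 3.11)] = (20.8692*s^5 + 15.5403*s^4 + 0.0496000000000016*s^3 + 9.2571*s^2 - 11.8294*s - 1.585)/(27.7729*s^8 + 19.6044*s^7 - 16.2502*s^6 - 67.5614*s^5 + 14.8863*s^4 + 33.0742*s^3 + 21.4311*s^2 - 35.765*s + 9.6721)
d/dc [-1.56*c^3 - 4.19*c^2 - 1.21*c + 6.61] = -4.68*c^2 - 8.38*c - 1.21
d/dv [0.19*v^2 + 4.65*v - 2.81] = 0.38*v + 4.65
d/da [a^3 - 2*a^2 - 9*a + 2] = 3*a^2 - 4*a - 9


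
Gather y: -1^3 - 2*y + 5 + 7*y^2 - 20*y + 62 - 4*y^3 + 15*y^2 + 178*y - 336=-4*y^3 + 22*y^2 + 156*y - 270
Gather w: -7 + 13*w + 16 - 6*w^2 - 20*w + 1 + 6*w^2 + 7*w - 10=0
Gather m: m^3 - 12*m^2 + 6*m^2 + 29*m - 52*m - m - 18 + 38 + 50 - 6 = m^3 - 6*m^2 - 24*m + 64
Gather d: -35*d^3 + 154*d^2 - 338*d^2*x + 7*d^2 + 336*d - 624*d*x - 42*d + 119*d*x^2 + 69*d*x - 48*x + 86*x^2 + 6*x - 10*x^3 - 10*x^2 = -35*d^3 + d^2*(161 - 338*x) + d*(119*x^2 - 555*x + 294) - 10*x^3 + 76*x^2 - 42*x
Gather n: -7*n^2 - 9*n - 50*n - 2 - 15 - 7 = -7*n^2 - 59*n - 24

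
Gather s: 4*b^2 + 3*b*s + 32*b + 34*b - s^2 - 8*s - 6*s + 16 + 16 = 4*b^2 + 66*b - s^2 + s*(3*b - 14) + 32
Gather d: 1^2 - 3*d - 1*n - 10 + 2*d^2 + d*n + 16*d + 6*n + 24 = 2*d^2 + d*(n + 13) + 5*n + 15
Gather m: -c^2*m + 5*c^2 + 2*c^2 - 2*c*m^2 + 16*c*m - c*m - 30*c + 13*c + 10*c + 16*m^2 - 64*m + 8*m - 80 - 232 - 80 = 7*c^2 - 7*c + m^2*(16 - 2*c) + m*(-c^2 + 15*c - 56) - 392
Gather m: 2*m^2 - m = 2*m^2 - m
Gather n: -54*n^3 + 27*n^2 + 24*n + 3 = -54*n^3 + 27*n^2 + 24*n + 3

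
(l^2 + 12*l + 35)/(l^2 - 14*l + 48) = (l^2 + 12*l + 35)/(l^2 - 14*l + 48)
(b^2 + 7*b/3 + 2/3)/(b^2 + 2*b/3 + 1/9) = 3*(b + 2)/(3*b + 1)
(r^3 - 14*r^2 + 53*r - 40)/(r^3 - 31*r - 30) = (-r^3 + 14*r^2 - 53*r + 40)/(-r^3 + 31*r + 30)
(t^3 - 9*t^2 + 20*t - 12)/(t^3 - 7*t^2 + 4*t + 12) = (t - 1)/(t + 1)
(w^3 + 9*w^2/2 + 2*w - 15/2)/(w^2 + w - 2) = (2*w^2 + 11*w + 15)/(2*(w + 2))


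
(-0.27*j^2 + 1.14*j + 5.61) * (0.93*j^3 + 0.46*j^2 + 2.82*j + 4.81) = -0.2511*j^5 + 0.936*j^4 + 4.9803*j^3 + 4.4967*j^2 + 21.3036*j + 26.9841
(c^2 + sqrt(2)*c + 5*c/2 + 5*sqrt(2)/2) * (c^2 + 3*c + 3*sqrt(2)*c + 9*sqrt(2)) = c^4 + 11*c^3/2 + 4*sqrt(2)*c^3 + 27*c^2/2 + 22*sqrt(2)*c^2 + 33*c + 30*sqrt(2)*c + 45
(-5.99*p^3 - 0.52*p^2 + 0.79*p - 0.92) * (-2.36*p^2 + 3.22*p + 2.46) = 14.1364*p^5 - 18.0606*p^4 - 18.2742*p^3 + 3.4358*p^2 - 1.019*p - 2.2632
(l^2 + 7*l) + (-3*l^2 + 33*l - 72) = -2*l^2 + 40*l - 72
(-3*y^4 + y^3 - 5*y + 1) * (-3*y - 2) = 9*y^5 + 3*y^4 - 2*y^3 + 15*y^2 + 7*y - 2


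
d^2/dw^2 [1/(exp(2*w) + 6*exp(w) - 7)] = 2*(4*(exp(w) + 3)^2*exp(w) - (2*exp(w) + 3)*(exp(2*w) + 6*exp(w) - 7))*exp(w)/(exp(2*w) + 6*exp(w) - 7)^3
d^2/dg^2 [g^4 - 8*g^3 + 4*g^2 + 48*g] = 12*g^2 - 48*g + 8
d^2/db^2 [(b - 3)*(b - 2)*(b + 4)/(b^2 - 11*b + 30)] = 12*(11*b^3 - 138*b^2 + 528*b - 556)/(b^6 - 33*b^5 + 453*b^4 - 3311*b^3 + 13590*b^2 - 29700*b + 27000)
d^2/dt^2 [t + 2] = 0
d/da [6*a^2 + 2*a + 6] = 12*a + 2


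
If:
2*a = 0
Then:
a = 0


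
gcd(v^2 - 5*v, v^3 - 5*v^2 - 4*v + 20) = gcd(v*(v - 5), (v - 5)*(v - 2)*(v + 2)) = v - 5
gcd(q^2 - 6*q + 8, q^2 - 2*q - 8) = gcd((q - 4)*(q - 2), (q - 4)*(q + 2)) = q - 4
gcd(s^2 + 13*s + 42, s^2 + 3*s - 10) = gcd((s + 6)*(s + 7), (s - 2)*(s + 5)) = 1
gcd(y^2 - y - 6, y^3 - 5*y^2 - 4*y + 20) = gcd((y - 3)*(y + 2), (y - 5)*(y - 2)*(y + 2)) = y + 2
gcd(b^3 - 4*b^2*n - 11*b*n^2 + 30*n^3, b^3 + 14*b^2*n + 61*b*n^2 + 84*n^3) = b + 3*n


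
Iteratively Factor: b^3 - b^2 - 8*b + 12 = (b - 2)*(b^2 + b - 6) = (b - 2)^2*(b + 3)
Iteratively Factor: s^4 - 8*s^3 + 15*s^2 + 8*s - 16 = (s - 1)*(s^3 - 7*s^2 + 8*s + 16) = (s - 1)*(s + 1)*(s^2 - 8*s + 16) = (s - 4)*(s - 1)*(s + 1)*(s - 4)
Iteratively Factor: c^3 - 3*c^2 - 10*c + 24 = (c - 4)*(c^2 + c - 6) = (c - 4)*(c - 2)*(c + 3)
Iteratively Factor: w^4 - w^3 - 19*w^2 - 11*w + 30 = (w + 3)*(w^3 - 4*w^2 - 7*w + 10) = (w - 1)*(w + 3)*(w^2 - 3*w - 10) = (w - 1)*(w + 2)*(w + 3)*(w - 5)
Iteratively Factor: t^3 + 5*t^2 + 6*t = (t)*(t^2 + 5*t + 6) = t*(t + 3)*(t + 2)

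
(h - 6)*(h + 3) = h^2 - 3*h - 18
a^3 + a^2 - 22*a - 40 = (a - 5)*(a + 2)*(a + 4)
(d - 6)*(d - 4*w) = d^2 - 4*d*w - 6*d + 24*w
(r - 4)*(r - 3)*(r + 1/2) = r^3 - 13*r^2/2 + 17*r/2 + 6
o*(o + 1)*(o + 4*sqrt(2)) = o^3 + o^2 + 4*sqrt(2)*o^2 + 4*sqrt(2)*o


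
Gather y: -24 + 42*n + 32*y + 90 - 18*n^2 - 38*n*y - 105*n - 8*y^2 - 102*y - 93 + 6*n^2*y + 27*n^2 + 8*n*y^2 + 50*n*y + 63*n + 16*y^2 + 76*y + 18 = 9*n^2 + y^2*(8*n + 8) + y*(6*n^2 + 12*n + 6) - 9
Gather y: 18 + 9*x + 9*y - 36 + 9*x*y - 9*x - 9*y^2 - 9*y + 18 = 9*x*y - 9*y^2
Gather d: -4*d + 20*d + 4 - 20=16*d - 16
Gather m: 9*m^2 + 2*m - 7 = 9*m^2 + 2*m - 7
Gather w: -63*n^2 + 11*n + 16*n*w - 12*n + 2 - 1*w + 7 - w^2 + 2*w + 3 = -63*n^2 - n - w^2 + w*(16*n + 1) + 12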